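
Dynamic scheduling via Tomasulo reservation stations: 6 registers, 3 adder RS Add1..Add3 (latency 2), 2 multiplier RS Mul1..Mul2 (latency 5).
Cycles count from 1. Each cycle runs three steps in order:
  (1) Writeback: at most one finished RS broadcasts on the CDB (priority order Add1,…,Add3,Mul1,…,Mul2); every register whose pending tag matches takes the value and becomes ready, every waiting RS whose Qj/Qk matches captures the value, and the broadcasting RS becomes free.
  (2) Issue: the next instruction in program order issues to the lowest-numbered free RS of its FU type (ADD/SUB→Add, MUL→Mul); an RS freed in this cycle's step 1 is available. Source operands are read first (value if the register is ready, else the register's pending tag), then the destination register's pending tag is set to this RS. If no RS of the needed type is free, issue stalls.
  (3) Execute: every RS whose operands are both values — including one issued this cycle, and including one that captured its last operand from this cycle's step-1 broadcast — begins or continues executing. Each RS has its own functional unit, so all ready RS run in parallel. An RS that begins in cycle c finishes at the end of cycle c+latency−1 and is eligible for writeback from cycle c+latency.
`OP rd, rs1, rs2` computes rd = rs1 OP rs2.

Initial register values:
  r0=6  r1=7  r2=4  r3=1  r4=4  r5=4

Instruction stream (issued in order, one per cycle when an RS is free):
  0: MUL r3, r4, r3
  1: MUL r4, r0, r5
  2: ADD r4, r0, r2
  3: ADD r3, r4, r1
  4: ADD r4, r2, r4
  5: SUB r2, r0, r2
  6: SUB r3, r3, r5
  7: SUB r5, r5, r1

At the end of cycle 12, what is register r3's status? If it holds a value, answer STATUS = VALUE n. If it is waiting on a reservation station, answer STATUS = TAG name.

  c1: issue MUL r3<-Mul1  regs: r0:6,r1:7,r2:4,r3:Mul1,r4:4,r5:4
  c2: issue MUL r4<-Mul2  regs: r0:6,r1:7,r2:4,r3:Mul1,r4:Mul2,r5:4
  c3: issue ADD r4<-Add1  regs: r0:6,r1:7,r2:4,r3:Mul1,r4:Add1,r5:4
  c4: issue ADD r3<-Add2  regs: r0:6,r1:7,r2:4,r3:Add2,r4:Add1,r5:4
  c5: CDB Add1=10; issue ADD r4<-Add1  regs: r0:6,r1:7,r2:4,r3:Add2,r4:Add1,r5:4
  c6: CDB Mul1=4; issue SUB r2<-Add3  regs: r0:6,r1:7,r2:Add3,r3:Add2,r4:Add1,r5:4
  c7: CDB Add1=14; issue SUB r3<-Add1  regs: r0:6,r1:7,r2:Add3,r3:Add1,r4:14,r5:4
  c8: CDB Add2=17; issue SUB r5<-Add2  regs: r0:6,r1:7,r2:Add3,r3:Add1,r4:14,r5:Add2
  c9: CDB Add3=2  regs: r0:6,r1:7,r2:2,r3:Add1,r4:14,r5:Add2
  c10: CDB Add1=13  regs: r0:6,r1:7,r2:2,r3:13,r4:14,r5:Add2
  c11: CDB Add2=-3  regs: r0:6,r1:7,r2:2,r3:13,r4:14,r5:-3
  c12: CDB Mul2=24  regs: r0:6,r1:7,r2:2,r3:13,r4:14,r5:-3

STATUS = VALUE 13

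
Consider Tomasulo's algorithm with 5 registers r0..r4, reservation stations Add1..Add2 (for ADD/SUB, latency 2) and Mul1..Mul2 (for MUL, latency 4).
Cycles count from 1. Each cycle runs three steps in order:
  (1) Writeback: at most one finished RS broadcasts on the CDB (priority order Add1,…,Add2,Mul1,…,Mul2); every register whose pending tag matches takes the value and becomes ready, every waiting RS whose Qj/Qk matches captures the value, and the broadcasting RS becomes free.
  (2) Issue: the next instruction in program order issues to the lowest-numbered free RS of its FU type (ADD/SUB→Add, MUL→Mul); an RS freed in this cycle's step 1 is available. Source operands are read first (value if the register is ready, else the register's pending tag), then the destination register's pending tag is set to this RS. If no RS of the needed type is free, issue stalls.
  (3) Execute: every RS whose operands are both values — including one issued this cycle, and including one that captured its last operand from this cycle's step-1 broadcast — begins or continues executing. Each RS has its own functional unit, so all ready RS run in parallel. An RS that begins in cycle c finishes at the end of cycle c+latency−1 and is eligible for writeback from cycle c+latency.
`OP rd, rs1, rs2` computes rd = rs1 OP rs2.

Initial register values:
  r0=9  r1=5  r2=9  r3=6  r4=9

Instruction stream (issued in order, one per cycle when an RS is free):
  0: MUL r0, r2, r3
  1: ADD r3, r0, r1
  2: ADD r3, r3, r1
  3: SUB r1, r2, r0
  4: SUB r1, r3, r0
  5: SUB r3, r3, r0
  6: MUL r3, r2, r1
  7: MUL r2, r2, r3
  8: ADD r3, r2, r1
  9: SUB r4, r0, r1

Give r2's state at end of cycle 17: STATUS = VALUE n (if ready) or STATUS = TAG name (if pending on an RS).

cycle 1: issue MUL r0<-Mul1 // r0:Mul1,r1:5,r2:9,r3:6,r4:9
cycle 2: issue ADD r3<-Add1 // r0:Mul1,r1:5,r2:9,r3:Add1,r4:9
cycle 3: issue ADD r3<-Add2 // r0:Mul1,r1:5,r2:9,r3:Add2,r4:9
cycle 4: stall // r0:Mul1,r1:5,r2:9,r3:Add2,r4:9
cycle 5: CDB Mul1=54; stall // r0:54,r1:5,r2:9,r3:Add2,r4:9
cycle 6: stall // r0:54,r1:5,r2:9,r3:Add2,r4:9
cycle 7: CDB Add1=59; issue SUB r1<-Add1 // r0:54,r1:Add1,r2:9,r3:Add2,r4:9
cycle 8: stall // r0:54,r1:Add1,r2:9,r3:Add2,r4:9
cycle 9: CDB Add1=-45; issue SUB r1<-Add1 // r0:54,r1:Add1,r2:9,r3:Add2,r4:9
cycle 10: CDB Add2=64; issue SUB r3<-Add2 // r0:54,r1:Add1,r2:9,r3:Add2,r4:9
cycle 11: issue MUL r3<-Mul1 // r0:54,r1:Add1,r2:9,r3:Mul1,r4:9
cycle 12: CDB Add1=10; issue MUL r2<-Mul2 // r0:54,r1:10,r2:Mul2,r3:Mul1,r4:9
cycle 13: CDB Add2=10; issue ADD r3<-Add1 // r0:54,r1:10,r2:Mul2,r3:Add1,r4:9
cycle 14: issue SUB r4<-Add2 // r0:54,r1:10,r2:Mul2,r3:Add1,r4:Add2
cycle 15: - // r0:54,r1:10,r2:Mul2,r3:Add1,r4:Add2
cycle 16: CDB Add2=44 // r0:54,r1:10,r2:Mul2,r3:Add1,r4:44
cycle 17: CDB Mul1=90 // r0:54,r1:10,r2:Mul2,r3:Add1,r4:44

STATUS = TAG Mul2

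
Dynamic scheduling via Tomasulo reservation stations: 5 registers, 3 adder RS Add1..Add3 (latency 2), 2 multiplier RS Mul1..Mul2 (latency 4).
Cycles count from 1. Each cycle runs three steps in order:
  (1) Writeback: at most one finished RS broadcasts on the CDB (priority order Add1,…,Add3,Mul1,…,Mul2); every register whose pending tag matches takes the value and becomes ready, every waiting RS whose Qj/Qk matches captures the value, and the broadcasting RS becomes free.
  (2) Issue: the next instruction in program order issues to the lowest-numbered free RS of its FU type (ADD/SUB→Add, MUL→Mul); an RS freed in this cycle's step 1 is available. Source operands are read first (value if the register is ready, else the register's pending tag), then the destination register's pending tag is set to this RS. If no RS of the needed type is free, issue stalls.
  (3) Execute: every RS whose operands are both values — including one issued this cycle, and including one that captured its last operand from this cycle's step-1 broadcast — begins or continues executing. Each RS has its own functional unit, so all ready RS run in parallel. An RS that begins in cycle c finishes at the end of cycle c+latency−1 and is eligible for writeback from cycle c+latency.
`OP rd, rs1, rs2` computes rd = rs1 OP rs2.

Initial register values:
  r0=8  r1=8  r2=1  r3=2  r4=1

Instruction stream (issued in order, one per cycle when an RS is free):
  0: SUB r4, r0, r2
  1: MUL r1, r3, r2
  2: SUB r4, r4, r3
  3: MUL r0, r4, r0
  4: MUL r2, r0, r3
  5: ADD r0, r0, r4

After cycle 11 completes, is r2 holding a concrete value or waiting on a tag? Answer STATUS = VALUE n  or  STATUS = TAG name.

STATUS = TAG Mul1

c1: issue SUB r4<-Add1 | r0:8,r1:8,r2:1,r3:2,r4:Add1
c2: issue MUL r1<-Mul1 | r0:8,r1:Mul1,r2:1,r3:2,r4:Add1
c3: CDB Add1=7; issue SUB r4<-Add1 | r0:8,r1:Mul1,r2:1,r3:2,r4:Add1
c4: issue MUL r0<-Mul2 | r0:Mul2,r1:Mul1,r2:1,r3:2,r4:Add1
c5: CDB Add1=5; stall | r0:Mul2,r1:Mul1,r2:1,r3:2,r4:5
c6: CDB Mul1=2; issue MUL r2<-Mul1 | r0:Mul2,r1:2,r2:Mul1,r3:2,r4:5
c7: issue ADD r0<-Add1 | r0:Add1,r1:2,r2:Mul1,r3:2,r4:5
c8: - | r0:Add1,r1:2,r2:Mul1,r3:2,r4:5
c9: CDB Mul2=40 | r0:Add1,r1:2,r2:Mul1,r3:2,r4:5
c10: - | r0:Add1,r1:2,r2:Mul1,r3:2,r4:5
c11: CDB Add1=45 | r0:45,r1:2,r2:Mul1,r3:2,r4:5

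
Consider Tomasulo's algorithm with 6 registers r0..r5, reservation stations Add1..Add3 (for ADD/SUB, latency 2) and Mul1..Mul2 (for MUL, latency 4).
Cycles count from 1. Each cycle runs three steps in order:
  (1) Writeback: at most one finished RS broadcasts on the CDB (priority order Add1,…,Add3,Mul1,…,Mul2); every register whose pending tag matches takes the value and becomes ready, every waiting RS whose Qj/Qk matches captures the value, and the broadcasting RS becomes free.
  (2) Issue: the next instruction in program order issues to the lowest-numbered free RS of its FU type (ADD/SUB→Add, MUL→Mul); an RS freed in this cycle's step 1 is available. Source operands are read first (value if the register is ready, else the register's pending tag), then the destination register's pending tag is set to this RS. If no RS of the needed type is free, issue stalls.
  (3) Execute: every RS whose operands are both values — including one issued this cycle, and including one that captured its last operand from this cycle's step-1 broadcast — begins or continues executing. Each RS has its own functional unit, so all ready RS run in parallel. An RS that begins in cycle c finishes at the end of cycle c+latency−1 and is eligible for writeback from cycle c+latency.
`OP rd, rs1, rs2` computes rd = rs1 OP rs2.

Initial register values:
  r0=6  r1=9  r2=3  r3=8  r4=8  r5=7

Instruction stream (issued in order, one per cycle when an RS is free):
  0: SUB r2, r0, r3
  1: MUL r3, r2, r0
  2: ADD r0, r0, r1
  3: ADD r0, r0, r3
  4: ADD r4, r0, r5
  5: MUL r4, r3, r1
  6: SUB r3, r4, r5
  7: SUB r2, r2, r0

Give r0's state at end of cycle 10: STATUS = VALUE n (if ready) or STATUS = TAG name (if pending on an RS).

STATUS = VALUE 3

  c1: issue SUB r2<-Add1  regs: r0:6,r1:9,r2:Add1,r3:8,r4:8,r5:7
  c2: issue MUL r3<-Mul1  regs: r0:6,r1:9,r2:Add1,r3:Mul1,r4:8,r5:7
  c3: CDB Add1=-2; issue ADD r0<-Add1  regs: r0:Add1,r1:9,r2:-2,r3:Mul1,r4:8,r5:7
  c4: issue ADD r0<-Add2  regs: r0:Add2,r1:9,r2:-2,r3:Mul1,r4:8,r5:7
  c5: CDB Add1=15; issue ADD r4<-Add1  regs: r0:Add2,r1:9,r2:-2,r3:Mul1,r4:Add1,r5:7
  c6: issue MUL r4<-Mul2  regs: r0:Add2,r1:9,r2:-2,r3:Mul1,r4:Mul2,r5:7
  c7: CDB Mul1=-12; issue SUB r3<-Add3  regs: r0:Add2,r1:9,r2:-2,r3:Add3,r4:Mul2,r5:7
  c8: stall  regs: r0:Add2,r1:9,r2:-2,r3:Add3,r4:Mul2,r5:7
  c9: CDB Add2=3; issue SUB r2<-Add2  regs: r0:3,r1:9,r2:Add2,r3:Add3,r4:Mul2,r5:7
  c10: -  regs: r0:3,r1:9,r2:Add2,r3:Add3,r4:Mul2,r5:7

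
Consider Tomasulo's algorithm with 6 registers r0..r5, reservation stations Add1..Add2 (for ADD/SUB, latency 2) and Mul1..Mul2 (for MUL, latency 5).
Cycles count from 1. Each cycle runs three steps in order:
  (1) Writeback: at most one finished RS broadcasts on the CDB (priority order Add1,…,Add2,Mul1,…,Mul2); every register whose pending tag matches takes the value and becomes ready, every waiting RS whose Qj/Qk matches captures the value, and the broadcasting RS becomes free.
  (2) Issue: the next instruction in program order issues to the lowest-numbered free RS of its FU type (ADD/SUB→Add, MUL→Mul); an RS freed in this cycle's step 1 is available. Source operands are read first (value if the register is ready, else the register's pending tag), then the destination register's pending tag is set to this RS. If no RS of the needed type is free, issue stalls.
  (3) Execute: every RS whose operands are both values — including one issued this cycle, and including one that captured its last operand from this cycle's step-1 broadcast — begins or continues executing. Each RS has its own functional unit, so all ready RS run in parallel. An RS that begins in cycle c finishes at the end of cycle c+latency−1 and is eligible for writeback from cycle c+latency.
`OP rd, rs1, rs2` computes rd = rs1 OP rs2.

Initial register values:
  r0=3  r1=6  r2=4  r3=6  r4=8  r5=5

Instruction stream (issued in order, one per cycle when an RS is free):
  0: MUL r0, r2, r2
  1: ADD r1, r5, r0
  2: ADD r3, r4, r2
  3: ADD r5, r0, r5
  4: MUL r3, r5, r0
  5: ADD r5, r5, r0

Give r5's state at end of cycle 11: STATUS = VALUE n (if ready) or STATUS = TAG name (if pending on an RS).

c1: issue MUL r0<-Mul1 | r0:Mul1,r1:6,r2:4,r3:6,r4:8,r5:5
c2: issue ADD r1<-Add1 | r0:Mul1,r1:Add1,r2:4,r3:6,r4:8,r5:5
c3: issue ADD r3<-Add2 | r0:Mul1,r1:Add1,r2:4,r3:Add2,r4:8,r5:5
c4: stall | r0:Mul1,r1:Add1,r2:4,r3:Add2,r4:8,r5:5
c5: CDB Add2=12; issue ADD r5<-Add2 | r0:Mul1,r1:Add1,r2:4,r3:12,r4:8,r5:Add2
c6: CDB Mul1=16; issue MUL r3<-Mul1 | r0:16,r1:Add1,r2:4,r3:Mul1,r4:8,r5:Add2
c7: stall | r0:16,r1:Add1,r2:4,r3:Mul1,r4:8,r5:Add2
c8: CDB Add1=21; issue ADD r5<-Add1 | r0:16,r1:21,r2:4,r3:Mul1,r4:8,r5:Add1
c9: CDB Add2=21 | r0:16,r1:21,r2:4,r3:Mul1,r4:8,r5:Add1
c10: - | r0:16,r1:21,r2:4,r3:Mul1,r4:8,r5:Add1
c11: CDB Add1=37 | r0:16,r1:21,r2:4,r3:Mul1,r4:8,r5:37

STATUS = VALUE 37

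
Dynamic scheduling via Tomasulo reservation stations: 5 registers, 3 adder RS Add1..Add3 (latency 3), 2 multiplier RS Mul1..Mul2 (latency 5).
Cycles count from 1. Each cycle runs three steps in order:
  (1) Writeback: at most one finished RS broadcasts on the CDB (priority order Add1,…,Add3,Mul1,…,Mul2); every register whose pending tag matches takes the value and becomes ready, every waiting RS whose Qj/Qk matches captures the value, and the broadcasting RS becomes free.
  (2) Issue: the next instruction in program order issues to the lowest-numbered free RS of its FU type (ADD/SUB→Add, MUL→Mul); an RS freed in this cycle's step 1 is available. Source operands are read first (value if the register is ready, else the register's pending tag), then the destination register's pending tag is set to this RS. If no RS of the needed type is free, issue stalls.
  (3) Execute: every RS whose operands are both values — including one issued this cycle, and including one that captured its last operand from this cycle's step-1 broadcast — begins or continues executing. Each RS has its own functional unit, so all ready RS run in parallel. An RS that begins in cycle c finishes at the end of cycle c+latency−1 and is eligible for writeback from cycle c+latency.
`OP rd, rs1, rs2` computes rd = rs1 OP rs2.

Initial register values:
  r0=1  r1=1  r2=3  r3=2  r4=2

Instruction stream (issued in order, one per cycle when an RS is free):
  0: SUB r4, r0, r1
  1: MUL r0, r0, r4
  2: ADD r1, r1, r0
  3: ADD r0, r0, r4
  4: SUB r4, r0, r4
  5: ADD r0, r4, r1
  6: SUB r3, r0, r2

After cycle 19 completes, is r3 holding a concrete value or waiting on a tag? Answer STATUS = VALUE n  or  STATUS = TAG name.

cycle 1: issue SUB r4<-Add1 // r0:1,r1:1,r2:3,r3:2,r4:Add1
cycle 2: issue MUL r0<-Mul1 // r0:Mul1,r1:1,r2:3,r3:2,r4:Add1
cycle 3: issue ADD r1<-Add2 // r0:Mul1,r1:Add2,r2:3,r3:2,r4:Add1
cycle 4: CDB Add1=0; issue ADD r0<-Add1 // r0:Add1,r1:Add2,r2:3,r3:2,r4:0
cycle 5: issue SUB r4<-Add3 // r0:Add1,r1:Add2,r2:3,r3:2,r4:Add3
cycle 6: stall // r0:Add1,r1:Add2,r2:3,r3:2,r4:Add3
cycle 7: stall // r0:Add1,r1:Add2,r2:3,r3:2,r4:Add3
cycle 8: stall // r0:Add1,r1:Add2,r2:3,r3:2,r4:Add3
cycle 9: CDB Mul1=0; stall // r0:Add1,r1:Add2,r2:3,r3:2,r4:Add3
cycle 10: stall // r0:Add1,r1:Add2,r2:3,r3:2,r4:Add3
cycle 11: stall // r0:Add1,r1:Add2,r2:3,r3:2,r4:Add3
cycle 12: CDB Add1=0; issue ADD r0<-Add1 // r0:Add1,r1:Add2,r2:3,r3:2,r4:Add3
cycle 13: CDB Add2=1; issue SUB r3<-Add2 // r0:Add1,r1:1,r2:3,r3:Add2,r4:Add3
cycle 14: - // r0:Add1,r1:1,r2:3,r3:Add2,r4:Add3
cycle 15: CDB Add3=0 // r0:Add1,r1:1,r2:3,r3:Add2,r4:0
cycle 16: - // r0:Add1,r1:1,r2:3,r3:Add2,r4:0
cycle 17: - // r0:Add1,r1:1,r2:3,r3:Add2,r4:0
cycle 18: CDB Add1=1 // r0:1,r1:1,r2:3,r3:Add2,r4:0
cycle 19: - // r0:1,r1:1,r2:3,r3:Add2,r4:0

STATUS = TAG Add2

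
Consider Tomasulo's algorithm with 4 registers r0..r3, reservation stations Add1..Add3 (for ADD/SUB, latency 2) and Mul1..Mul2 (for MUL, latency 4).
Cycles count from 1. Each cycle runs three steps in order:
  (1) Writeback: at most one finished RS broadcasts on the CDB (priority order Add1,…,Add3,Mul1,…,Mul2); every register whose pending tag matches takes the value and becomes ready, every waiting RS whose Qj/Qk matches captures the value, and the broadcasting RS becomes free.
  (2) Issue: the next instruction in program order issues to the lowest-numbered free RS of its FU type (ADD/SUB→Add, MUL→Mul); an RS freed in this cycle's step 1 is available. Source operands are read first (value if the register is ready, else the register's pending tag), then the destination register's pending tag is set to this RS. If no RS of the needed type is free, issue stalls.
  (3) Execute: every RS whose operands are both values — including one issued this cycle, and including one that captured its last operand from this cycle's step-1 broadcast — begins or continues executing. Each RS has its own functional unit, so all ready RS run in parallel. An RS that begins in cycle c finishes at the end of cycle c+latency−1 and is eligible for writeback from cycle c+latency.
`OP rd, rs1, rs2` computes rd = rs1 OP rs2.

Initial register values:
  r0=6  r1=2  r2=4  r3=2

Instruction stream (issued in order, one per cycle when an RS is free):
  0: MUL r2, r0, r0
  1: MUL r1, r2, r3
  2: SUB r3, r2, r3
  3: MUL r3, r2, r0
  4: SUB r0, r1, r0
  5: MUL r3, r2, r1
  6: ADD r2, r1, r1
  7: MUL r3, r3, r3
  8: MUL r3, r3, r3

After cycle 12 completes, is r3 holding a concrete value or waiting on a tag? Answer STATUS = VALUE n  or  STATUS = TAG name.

STATUS = TAG Mul2

c1: issue MUL r2<-Mul1 | r0:6,r1:2,r2:Mul1,r3:2
c2: issue MUL r1<-Mul2 | r0:6,r1:Mul2,r2:Mul1,r3:2
c3: issue SUB r3<-Add1 | r0:6,r1:Mul2,r2:Mul1,r3:Add1
c4: stall | r0:6,r1:Mul2,r2:Mul1,r3:Add1
c5: CDB Mul1=36; issue MUL r3<-Mul1 | r0:6,r1:Mul2,r2:36,r3:Mul1
c6: issue SUB r0<-Add2 | r0:Add2,r1:Mul2,r2:36,r3:Mul1
c7: CDB Add1=34; stall | r0:Add2,r1:Mul2,r2:36,r3:Mul1
c8: stall | r0:Add2,r1:Mul2,r2:36,r3:Mul1
c9: CDB Mul1=216; issue MUL r3<-Mul1 | r0:Add2,r1:Mul2,r2:36,r3:Mul1
c10: CDB Mul2=72; issue ADD r2<-Add1 | r0:Add2,r1:72,r2:Add1,r3:Mul1
c11: issue MUL r3<-Mul2 | r0:Add2,r1:72,r2:Add1,r3:Mul2
c12: CDB Add1=144; stall | r0:Add2,r1:72,r2:144,r3:Mul2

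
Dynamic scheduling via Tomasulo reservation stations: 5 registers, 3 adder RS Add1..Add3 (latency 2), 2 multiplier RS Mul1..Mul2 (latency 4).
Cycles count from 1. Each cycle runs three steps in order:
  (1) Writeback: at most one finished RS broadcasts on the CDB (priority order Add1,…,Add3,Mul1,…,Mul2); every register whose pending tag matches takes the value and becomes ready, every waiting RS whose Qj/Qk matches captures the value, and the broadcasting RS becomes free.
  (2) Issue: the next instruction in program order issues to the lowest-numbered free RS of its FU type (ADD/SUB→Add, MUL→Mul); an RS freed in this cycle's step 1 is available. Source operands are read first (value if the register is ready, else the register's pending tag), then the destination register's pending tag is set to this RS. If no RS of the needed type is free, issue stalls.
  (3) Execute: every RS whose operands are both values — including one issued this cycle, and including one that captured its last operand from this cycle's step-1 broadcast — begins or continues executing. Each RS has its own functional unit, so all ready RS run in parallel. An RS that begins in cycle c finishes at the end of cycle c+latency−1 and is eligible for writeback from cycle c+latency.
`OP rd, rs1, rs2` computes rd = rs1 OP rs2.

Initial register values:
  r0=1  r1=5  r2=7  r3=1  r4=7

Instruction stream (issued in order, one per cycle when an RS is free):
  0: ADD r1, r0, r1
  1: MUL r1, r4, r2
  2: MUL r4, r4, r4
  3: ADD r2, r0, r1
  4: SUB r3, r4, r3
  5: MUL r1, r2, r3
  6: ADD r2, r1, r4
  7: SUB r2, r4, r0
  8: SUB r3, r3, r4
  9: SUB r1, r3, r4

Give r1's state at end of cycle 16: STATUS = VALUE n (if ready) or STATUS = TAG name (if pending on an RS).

STATUS = VALUE -50

c1: issue ADD r1<-Add1 | r0:1,r1:Add1,r2:7,r3:1,r4:7
c2: issue MUL r1<-Mul1 | r0:1,r1:Mul1,r2:7,r3:1,r4:7
c3: CDB Add1=6; issue MUL r4<-Mul2 | r0:1,r1:Mul1,r2:7,r3:1,r4:Mul2
c4: issue ADD r2<-Add1 | r0:1,r1:Mul1,r2:Add1,r3:1,r4:Mul2
c5: issue SUB r3<-Add2 | r0:1,r1:Mul1,r2:Add1,r3:Add2,r4:Mul2
c6: CDB Mul1=49; issue MUL r1<-Mul1 | r0:1,r1:Mul1,r2:Add1,r3:Add2,r4:Mul2
c7: CDB Mul2=49; issue ADD r2<-Add3 | r0:1,r1:Mul1,r2:Add3,r3:Add2,r4:49
c8: CDB Add1=50; issue SUB r2<-Add1 | r0:1,r1:Mul1,r2:Add1,r3:Add2,r4:49
c9: CDB Add2=48; issue SUB r3<-Add2 | r0:1,r1:Mul1,r2:Add1,r3:Add2,r4:49
c10: CDB Add1=48; issue SUB r1<-Add1 | r0:1,r1:Add1,r2:48,r3:Add2,r4:49
c11: CDB Add2=-1 | r0:1,r1:Add1,r2:48,r3:-1,r4:49
c12: - | r0:1,r1:Add1,r2:48,r3:-1,r4:49
c13: CDB Add1=-50 | r0:1,r1:-50,r2:48,r3:-1,r4:49
c14: CDB Mul1=2400 | r0:1,r1:-50,r2:48,r3:-1,r4:49
c15: - | r0:1,r1:-50,r2:48,r3:-1,r4:49
c16: CDB Add3=2449 | r0:1,r1:-50,r2:48,r3:-1,r4:49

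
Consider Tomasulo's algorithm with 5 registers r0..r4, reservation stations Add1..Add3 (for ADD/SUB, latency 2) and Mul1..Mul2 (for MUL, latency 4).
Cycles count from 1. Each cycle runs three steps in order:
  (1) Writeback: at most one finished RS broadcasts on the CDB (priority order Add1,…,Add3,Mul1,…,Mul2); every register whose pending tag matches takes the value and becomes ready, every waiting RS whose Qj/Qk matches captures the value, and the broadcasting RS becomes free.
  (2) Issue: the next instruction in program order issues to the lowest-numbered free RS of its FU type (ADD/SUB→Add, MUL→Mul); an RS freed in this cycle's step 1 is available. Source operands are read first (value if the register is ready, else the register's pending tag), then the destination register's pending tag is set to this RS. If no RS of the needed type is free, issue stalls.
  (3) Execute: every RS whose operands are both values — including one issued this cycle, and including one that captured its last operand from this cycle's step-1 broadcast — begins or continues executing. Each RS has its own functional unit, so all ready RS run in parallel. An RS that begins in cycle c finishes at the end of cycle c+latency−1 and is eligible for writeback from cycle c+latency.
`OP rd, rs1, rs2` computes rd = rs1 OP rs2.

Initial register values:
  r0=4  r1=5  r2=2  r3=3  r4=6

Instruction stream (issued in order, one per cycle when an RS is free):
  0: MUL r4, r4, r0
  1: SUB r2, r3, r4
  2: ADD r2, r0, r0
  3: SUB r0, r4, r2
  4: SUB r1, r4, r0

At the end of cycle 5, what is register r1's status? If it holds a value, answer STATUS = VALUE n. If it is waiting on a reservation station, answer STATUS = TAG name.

STATUS = TAG Add2

cycle 1: issue MUL r4<-Mul1 // r0:4,r1:5,r2:2,r3:3,r4:Mul1
cycle 2: issue SUB r2<-Add1 // r0:4,r1:5,r2:Add1,r3:3,r4:Mul1
cycle 3: issue ADD r2<-Add2 // r0:4,r1:5,r2:Add2,r3:3,r4:Mul1
cycle 4: issue SUB r0<-Add3 // r0:Add3,r1:5,r2:Add2,r3:3,r4:Mul1
cycle 5: CDB Add2=8; issue SUB r1<-Add2 // r0:Add3,r1:Add2,r2:8,r3:3,r4:Mul1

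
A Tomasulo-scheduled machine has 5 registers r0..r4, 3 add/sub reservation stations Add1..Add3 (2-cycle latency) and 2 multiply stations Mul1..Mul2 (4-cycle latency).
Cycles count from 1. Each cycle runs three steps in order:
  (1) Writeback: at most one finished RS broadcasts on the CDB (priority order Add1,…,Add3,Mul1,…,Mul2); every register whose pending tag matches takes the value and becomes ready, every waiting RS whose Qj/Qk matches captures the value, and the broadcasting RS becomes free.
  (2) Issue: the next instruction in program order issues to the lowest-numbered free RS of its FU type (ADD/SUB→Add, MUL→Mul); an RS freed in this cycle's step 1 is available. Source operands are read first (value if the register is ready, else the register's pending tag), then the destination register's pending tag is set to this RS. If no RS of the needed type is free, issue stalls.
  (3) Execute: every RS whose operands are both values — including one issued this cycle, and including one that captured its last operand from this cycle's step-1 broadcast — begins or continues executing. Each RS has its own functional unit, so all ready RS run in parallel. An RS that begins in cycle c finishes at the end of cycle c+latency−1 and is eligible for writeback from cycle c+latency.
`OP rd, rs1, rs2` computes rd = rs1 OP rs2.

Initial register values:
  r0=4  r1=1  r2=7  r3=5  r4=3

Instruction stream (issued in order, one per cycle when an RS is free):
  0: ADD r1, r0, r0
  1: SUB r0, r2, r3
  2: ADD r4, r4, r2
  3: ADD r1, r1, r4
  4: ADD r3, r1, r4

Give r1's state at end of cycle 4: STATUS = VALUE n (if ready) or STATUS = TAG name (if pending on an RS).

cycle 1: issue ADD r1<-Add1 // r0:4,r1:Add1,r2:7,r3:5,r4:3
cycle 2: issue SUB r0<-Add2 // r0:Add2,r1:Add1,r2:7,r3:5,r4:3
cycle 3: CDB Add1=8; issue ADD r4<-Add1 // r0:Add2,r1:8,r2:7,r3:5,r4:Add1
cycle 4: CDB Add2=2; issue ADD r1<-Add2 // r0:2,r1:Add2,r2:7,r3:5,r4:Add1

STATUS = TAG Add2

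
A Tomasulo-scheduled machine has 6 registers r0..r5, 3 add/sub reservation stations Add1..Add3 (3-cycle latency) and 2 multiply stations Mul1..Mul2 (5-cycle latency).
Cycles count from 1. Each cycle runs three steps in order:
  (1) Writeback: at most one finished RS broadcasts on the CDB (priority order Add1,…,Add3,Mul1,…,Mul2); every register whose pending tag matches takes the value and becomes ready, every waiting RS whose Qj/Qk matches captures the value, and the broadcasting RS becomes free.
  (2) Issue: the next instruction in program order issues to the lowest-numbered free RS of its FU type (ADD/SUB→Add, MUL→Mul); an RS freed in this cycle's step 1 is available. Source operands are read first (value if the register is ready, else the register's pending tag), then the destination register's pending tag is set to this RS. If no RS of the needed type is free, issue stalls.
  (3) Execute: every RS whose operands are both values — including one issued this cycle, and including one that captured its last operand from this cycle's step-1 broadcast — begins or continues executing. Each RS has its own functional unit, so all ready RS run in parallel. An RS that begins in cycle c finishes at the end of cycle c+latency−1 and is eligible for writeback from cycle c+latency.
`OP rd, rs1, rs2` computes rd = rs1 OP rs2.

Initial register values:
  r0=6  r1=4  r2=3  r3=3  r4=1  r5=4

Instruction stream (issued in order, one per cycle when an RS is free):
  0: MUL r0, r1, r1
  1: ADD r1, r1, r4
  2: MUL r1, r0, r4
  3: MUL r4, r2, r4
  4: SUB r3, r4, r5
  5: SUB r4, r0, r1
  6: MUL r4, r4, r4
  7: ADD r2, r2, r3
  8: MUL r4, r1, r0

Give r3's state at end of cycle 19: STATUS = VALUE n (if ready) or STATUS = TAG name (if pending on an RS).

  c1: issue MUL r0<-Mul1  regs: r0:Mul1,r1:4,r2:3,r3:3,r4:1,r5:4
  c2: issue ADD r1<-Add1  regs: r0:Mul1,r1:Add1,r2:3,r3:3,r4:1,r5:4
  c3: issue MUL r1<-Mul2  regs: r0:Mul1,r1:Mul2,r2:3,r3:3,r4:1,r5:4
  c4: stall  regs: r0:Mul1,r1:Mul2,r2:3,r3:3,r4:1,r5:4
  c5: CDB Add1=5; stall  regs: r0:Mul1,r1:Mul2,r2:3,r3:3,r4:1,r5:4
  c6: CDB Mul1=16; issue MUL r4<-Mul1  regs: r0:16,r1:Mul2,r2:3,r3:3,r4:Mul1,r5:4
  c7: issue SUB r3<-Add1  regs: r0:16,r1:Mul2,r2:3,r3:Add1,r4:Mul1,r5:4
  c8: issue SUB r4<-Add2  regs: r0:16,r1:Mul2,r2:3,r3:Add1,r4:Add2,r5:4
  c9: stall  regs: r0:16,r1:Mul2,r2:3,r3:Add1,r4:Add2,r5:4
  c10: stall  regs: r0:16,r1:Mul2,r2:3,r3:Add1,r4:Add2,r5:4
  c11: CDB Mul1=3; issue MUL r4<-Mul1  regs: r0:16,r1:Mul2,r2:3,r3:Add1,r4:Mul1,r5:4
  c12: CDB Mul2=16; issue ADD r2<-Add3  regs: r0:16,r1:16,r2:Add3,r3:Add1,r4:Mul1,r5:4
  c13: issue MUL r4<-Mul2  regs: r0:16,r1:16,r2:Add3,r3:Add1,r4:Mul2,r5:4
  c14: CDB Add1=-1  regs: r0:16,r1:16,r2:Add3,r3:-1,r4:Mul2,r5:4
  c15: CDB Add2=0  regs: r0:16,r1:16,r2:Add3,r3:-1,r4:Mul2,r5:4
  c16: -  regs: r0:16,r1:16,r2:Add3,r3:-1,r4:Mul2,r5:4
  c17: CDB Add3=2  regs: r0:16,r1:16,r2:2,r3:-1,r4:Mul2,r5:4
  c18: CDB Mul2=256  regs: r0:16,r1:16,r2:2,r3:-1,r4:256,r5:4
  c19: -  regs: r0:16,r1:16,r2:2,r3:-1,r4:256,r5:4

STATUS = VALUE -1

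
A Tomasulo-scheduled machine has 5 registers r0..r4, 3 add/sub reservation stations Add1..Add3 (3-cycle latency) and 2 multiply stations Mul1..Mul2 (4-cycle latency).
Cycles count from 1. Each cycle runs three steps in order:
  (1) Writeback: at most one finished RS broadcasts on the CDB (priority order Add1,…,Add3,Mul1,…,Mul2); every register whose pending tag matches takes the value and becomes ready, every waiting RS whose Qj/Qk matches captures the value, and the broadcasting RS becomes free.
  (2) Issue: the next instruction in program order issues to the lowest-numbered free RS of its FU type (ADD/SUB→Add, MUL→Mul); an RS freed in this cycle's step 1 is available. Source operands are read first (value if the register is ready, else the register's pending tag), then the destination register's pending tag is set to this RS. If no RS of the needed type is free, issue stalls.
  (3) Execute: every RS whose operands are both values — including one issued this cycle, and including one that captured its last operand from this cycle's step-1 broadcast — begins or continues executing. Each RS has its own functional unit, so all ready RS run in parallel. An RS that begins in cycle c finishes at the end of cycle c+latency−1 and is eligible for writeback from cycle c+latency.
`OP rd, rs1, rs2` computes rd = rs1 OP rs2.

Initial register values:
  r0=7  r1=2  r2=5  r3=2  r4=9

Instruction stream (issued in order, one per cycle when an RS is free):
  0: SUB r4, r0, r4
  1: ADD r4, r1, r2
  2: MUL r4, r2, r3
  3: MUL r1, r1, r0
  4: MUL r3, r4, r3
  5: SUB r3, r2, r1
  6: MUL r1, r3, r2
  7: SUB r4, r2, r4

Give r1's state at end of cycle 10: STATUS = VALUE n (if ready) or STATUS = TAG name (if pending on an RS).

STATUS = TAG Mul2

cycle 1: issue SUB r4<-Add1 // r0:7,r1:2,r2:5,r3:2,r4:Add1
cycle 2: issue ADD r4<-Add2 // r0:7,r1:2,r2:5,r3:2,r4:Add2
cycle 3: issue MUL r4<-Mul1 // r0:7,r1:2,r2:5,r3:2,r4:Mul1
cycle 4: CDB Add1=-2; issue MUL r1<-Mul2 // r0:7,r1:Mul2,r2:5,r3:2,r4:Mul1
cycle 5: CDB Add2=7; stall // r0:7,r1:Mul2,r2:5,r3:2,r4:Mul1
cycle 6: stall // r0:7,r1:Mul2,r2:5,r3:2,r4:Mul1
cycle 7: CDB Mul1=10; issue MUL r3<-Mul1 // r0:7,r1:Mul2,r2:5,r3:Mul1,r4:10
cycle 8: CDB Mul2=14; issue SUB r3<-Add1 // r0:7,r1:14,r2:5,r3:Add1,r4:10
cycle 9: issue MUL r1<-Mul2 // r0:7,r1:Mul2,r2:5,r3:Add1,r4:10
cycle 10: issue SUB r4<-Add2 // r0:7,r1:Mul2,r2:5,r3:Add1,r4:Add2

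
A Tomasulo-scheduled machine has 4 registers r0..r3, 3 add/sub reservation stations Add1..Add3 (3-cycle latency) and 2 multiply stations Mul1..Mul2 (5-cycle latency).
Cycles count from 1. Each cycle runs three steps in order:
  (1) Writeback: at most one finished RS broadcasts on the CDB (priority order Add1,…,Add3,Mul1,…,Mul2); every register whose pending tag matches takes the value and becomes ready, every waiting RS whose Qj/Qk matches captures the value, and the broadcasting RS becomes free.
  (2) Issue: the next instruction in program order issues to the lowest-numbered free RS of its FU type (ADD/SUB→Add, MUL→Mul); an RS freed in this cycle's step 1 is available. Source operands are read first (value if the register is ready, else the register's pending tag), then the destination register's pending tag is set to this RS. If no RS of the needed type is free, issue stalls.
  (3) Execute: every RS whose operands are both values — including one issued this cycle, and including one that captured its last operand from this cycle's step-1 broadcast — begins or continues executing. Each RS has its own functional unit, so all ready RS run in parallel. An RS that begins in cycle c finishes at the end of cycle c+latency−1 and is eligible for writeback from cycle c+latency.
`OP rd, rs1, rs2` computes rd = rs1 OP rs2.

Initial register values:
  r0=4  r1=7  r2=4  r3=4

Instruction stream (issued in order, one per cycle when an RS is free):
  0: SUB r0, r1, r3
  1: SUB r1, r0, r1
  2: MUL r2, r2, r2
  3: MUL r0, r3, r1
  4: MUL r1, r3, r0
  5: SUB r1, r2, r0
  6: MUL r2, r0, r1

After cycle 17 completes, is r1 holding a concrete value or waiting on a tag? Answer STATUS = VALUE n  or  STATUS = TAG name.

c1: issue SUB r0<-Add1 | r0:Add1,r1:7,r2:4,r3:4
c2: issue SUB r1<-Add2 | r0:Add1,r1:Add2,r2:4,r3:4
c3: issue MUL r2<-Mul1 | r0:Add1,r1:Add2,r2:Mul1,r3:4
c4: CDB Add1=3; issue MUL r0<-Mul2 | r0:Mul2,r1:Add2,r2:Mul1,r3:4
c5: stall | r0:Mul2,r1:Add2,r2:Mul1,r3:4
c6: stall | r0:Mul2,r1:Add2,r2:Mul1,r3:4
c7: CDB Add2=-4; stall | r0:Mul2,r1:-4,r2:Mul1,r3:4
c8: CDB Mul1=16; issue MUL r1<-Mul1 | r0:Mul2,r1:Mul1,r2:16,r3:4
c9: issue SUB r1<-Add1 | r0:Mul2,r1:Add1,r2:16,r3:4
c10: stall | r0:Mul2,r1:Add1,r2:16,r3:4
c11: stall | r0:Mul2,r1:Add1,r2:16,r3:4
c12: CDB Mul2=-16; issue MUL r2<-Mul2 | r0:-16,r1:Add1,r2:Mul2,r3:4
c13: - | r0:-16,r1:Add1,r2:Mul2,r3:4
c14: - | r0:-16,r1:Add1,r2:Mul2,r3:4
c15: CDB Add1=32 | r0:-16,r1:32,r2:Mul2,r3:4
c16: - | r0:-16,r1:32,r2:Mul2,r3:4
c17: CDB Mul1=-64 | r0:-16,r1:32,r2:Mul2,r3:4

STATUS = VALUE 32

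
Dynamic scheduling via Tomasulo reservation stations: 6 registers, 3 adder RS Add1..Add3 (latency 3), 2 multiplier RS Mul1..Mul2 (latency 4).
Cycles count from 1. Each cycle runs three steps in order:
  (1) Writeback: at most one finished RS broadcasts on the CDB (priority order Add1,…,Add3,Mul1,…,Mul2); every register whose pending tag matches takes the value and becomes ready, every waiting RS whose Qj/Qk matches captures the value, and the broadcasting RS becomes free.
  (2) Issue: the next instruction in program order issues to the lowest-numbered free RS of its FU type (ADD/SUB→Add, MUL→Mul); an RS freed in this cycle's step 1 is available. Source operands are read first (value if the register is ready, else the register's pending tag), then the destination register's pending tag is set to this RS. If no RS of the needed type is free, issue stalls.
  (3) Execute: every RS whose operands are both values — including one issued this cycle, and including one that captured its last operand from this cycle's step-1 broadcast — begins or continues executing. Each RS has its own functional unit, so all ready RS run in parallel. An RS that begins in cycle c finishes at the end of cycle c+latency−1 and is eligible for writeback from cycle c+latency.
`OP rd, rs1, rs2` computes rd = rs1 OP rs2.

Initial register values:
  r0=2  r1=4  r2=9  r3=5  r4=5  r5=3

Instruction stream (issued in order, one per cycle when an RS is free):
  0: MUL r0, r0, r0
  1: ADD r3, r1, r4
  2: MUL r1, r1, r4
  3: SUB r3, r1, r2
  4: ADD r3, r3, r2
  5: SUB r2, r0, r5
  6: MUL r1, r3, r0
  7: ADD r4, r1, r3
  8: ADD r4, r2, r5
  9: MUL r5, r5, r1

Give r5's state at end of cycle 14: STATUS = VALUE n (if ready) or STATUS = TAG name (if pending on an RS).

cycle 1: issue MUL r0<-Mul1 // r0:Mul1,r1:4,r2:9,r3:5,r4:5,r5:3
cycle 2: issue ADD r3<-Add1 // r0:Mul1,r1:4,r2:9,r3:Add1,r4:5,r5:3
cycle 3: issue MUL r1<-Mul2 // r0:Mul1,r1:Mul2,r2:9,r3:Add1,r4:5,r5:3
cycle 4: issue SUB r3<-Add2 // r0:Mul1,r1:Mul2,r2:9,r3:Add2,r4:5,r5:3
cycle 5: CDB Add1=9; issue ADD r3<-Add1 // r0:Mul1,r1:Mul2,r2:9,r3:Add1,r4:5,r5:3
cycle 6: CDB Mul1=4; issue SUB r2<-Add3 // r0:4,r1:Mul2,r2:Add3,r3:Add1,r4:5,r5:3
cycle 7: CDB Mul2=20; issue MUL r1<-Mul1 // r0:4,r1:Mul1,r2:Add3,r3:Add1,r4:5,r5:3
cycle 8: stall // r0:4,r1:Mul1,r2:Add3,r3:Add1,r4:5,r5:3
cycle 9: CDB Add3=1; issue ADD r4<-Add3 // r0:4,r1:Mul1,r2:1,r3:Add1,r4:Add3,r5:3
cycle 10: CDB Add2=11; issue ADD r4<-Add2 // r0:4,r1:Mul1,r2:1,r3:Add1,r4:Add2,r5:3
cycle 11: issue MUL r5<-Mul2 // r0:4,r1:Mul1,r2:1,r3:Add1,r4:Add2,r5:Mul2
cycle 12: - // r0:4,r1:Mul1,r2:1,r3:Add1,r4:Add2,r5:Mul2
cycle 13: CDB Add1=20 // r0:4,r1:Mul1,r2:1,r3:20,r4:Add2,r5:Mul2
cycle 14: CDB Add2=4 // r0:4,r1:Mul1,r2:1,r3:20,r4:4,r5:Mul2

STATUS = TAG Mul2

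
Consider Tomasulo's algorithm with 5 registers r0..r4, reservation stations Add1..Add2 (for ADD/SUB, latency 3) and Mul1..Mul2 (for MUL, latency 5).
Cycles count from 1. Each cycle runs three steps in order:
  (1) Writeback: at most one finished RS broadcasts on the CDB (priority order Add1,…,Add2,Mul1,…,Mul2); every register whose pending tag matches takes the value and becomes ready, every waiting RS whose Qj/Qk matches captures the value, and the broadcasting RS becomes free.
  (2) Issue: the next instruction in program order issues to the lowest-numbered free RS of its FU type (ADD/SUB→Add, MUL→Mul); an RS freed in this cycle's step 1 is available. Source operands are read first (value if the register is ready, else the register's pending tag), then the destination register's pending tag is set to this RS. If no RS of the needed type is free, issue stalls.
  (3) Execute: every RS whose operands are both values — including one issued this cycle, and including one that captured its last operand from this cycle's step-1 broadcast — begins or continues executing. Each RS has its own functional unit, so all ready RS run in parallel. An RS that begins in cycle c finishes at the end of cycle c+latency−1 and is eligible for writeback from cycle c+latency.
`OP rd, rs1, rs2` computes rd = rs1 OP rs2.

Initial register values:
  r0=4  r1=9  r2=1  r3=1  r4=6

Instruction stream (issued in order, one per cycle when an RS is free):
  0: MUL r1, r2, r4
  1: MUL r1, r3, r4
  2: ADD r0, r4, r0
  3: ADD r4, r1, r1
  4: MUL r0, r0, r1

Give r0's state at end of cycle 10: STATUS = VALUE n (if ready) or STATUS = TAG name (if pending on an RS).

STATUS = TAG Mul1

  c1: issue MUL r1<-Mul1  regs: r0:4,r1:Mul1,r2:1,r3:1,r4:6
  c2: issue MUL r1<-Mul2  regs: r0:4,r1:Mul2,r2:1,r3:1,r4:6
  c3: issue ADD r0<-Add1  regs: r0:Add1,r1:Mul2,r2:1,r3:1,r4:6
  c4: issue ADD r4<-Add2  regs: r0:Add1,r1:Mul2,r2:1,r3:1,r4:Add2
  c5: stall  regs: r0:Add1,r1:Mul2,r2:1,r3:1,r4:Add2
  c6: CDB Add1=10; stall  regs: r0:10,r1:Mul2,r2:1,r3:1,r4:Add2
  c7: CDB Mul1=6; issue MUL r0<-Mul1  regs: r0:Mul1,r1:Mul2,r2:1,r3:1,r4:Add2
  c8: CDB Mul2=6  regs: r0:Mul1,r1:6,r2:1,r3:1,r4:Add2
  c9: -  regs: r0:Mul1,r1:6,r2:1,r3:1,r4:Add2
  c10: -  regs: r0:Mul1,r1:6,r2:1,r3:1,r4:Add2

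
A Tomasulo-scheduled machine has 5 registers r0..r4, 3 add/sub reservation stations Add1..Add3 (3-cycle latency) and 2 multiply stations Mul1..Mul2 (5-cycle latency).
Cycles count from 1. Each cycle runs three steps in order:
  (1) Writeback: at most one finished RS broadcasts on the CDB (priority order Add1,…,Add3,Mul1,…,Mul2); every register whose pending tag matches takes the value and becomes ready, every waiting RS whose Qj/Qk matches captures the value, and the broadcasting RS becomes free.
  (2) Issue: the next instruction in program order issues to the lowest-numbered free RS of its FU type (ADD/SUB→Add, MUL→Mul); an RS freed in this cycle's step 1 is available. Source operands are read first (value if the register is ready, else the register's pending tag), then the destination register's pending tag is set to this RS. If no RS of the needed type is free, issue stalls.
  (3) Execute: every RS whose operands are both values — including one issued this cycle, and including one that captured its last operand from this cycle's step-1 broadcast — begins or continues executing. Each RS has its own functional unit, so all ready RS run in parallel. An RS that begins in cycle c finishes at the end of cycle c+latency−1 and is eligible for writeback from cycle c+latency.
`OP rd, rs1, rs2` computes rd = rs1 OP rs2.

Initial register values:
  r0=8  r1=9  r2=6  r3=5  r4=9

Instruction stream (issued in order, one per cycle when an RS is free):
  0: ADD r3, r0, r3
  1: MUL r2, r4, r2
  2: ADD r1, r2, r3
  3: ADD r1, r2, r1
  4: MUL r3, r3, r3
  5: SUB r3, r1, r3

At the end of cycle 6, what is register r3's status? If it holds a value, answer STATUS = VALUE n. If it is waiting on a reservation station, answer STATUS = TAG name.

cycle 1: issue ADD r3<-Add1 // r0:8,r1:9,r2:6,r3:Add1,r4:9
cycle 2: issue MUL r2<-Mul1 // r0:8,r1:9,r2:Mul1,r3:Add1,r4:9
cycle 3: issue ADD r1<-Add2 // r0:8,r1:Add2,r2:Mul1,r3:Add1,r4:9
cycle 4: CDB Add1=13; issue ADD r1<-Add1 // r0:8,r1:Add1,r2:Mul1,r3:13,r4:9
cycle 5: issue MUL r3<-Mul2 // r0:8,r1:Add1,r2:Mul1,r3:Mul2,r4:9
cycle 6: issue SUB r3<-Add3 // r0:8,r1:Add1,r2:Mul1,r3:Add3,r4:9

STATUS = TAG Add3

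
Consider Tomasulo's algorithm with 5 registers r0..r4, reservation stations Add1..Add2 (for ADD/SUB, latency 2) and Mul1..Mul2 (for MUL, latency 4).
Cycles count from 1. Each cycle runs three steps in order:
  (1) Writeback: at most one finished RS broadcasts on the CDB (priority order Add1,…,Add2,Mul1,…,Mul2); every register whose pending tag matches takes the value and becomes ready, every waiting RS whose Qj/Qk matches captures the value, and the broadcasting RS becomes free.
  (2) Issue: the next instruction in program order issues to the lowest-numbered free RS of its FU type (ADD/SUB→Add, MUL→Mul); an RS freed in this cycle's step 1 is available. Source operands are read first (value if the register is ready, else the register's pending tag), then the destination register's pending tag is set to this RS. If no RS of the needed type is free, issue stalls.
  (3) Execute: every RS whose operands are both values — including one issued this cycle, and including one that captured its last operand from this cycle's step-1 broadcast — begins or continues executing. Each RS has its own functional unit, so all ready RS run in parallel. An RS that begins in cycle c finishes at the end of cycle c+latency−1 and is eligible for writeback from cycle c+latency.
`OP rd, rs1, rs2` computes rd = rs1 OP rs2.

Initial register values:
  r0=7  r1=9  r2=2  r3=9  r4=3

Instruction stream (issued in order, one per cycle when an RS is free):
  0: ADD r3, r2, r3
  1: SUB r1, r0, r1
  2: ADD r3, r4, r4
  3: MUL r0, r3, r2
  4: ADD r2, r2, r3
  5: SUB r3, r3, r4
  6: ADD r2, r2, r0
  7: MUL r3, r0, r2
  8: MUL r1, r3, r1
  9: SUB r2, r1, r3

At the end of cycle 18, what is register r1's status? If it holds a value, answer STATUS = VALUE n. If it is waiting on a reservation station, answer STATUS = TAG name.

STATUS = TAG Mul1

c1: issue ADD r3<-Add1 | r0:7,r1:9,r2:2,r3:Add1,r4:3
c2: issue SUB r1<-Add2 | r0:7,r1:Add2,r2:2,r3:Add1,r4:3
c3: CDB Add1=11; issue ADD r3<-Add1 | r0:7,r1:Add2,r2:2,r3:Add1,r4:3
c4: CDB Add2=-2; issue MUL r0<-Mul1 | r0:Mul1,r1:-2,r2:2,r3:Add1,r4:3
c5: CDB Add1=6; issue ADD r2<-Add1 | r0:Mul1,r1:-2,r2:Add1,r3:6,r4:3
c6: issue SUB r3<-Add2 | r0:Mul1,r1:-2,r2:Add1,r3:Add2,r4:3
c7: CDB Add1=8; issue ADD r2<-Add1 | r0:Mul1,r1:-2,r2:Add1,r3:Add2,r4:3
c8: CDB Add2=3; issue MUL r3<-Mul2 | r0:Mul1,r1:-2,r2:Add1,r3:Mul2,r4:3
c9: CDB Mul1=12; issue MUL r1<-Mul1 | r0:12,r1:Mul1,r2:Add1,r3:Mul2,r4:3
c10: issue SUB r2<-Add2 | r0:12,r1:Mul1,r2:Add2,r3:Mul2,r4:3
c11: CDB Add1=20 | r0:12,r1:Mul1,r2:Add2,r3:Mul2,r4:3
c12: - | r0:12,r1:Mul1,r2:Add2,r3:Mul2,r4:3
c13: - | r0:12,r1:Mul1,r2:Add2,r3:Mul2,r4:3
c14: - | r0:12,r1:Mul1,r2:Add2,r3:Mul2,r4:3
c15: CDB Mul2=240 | r0:12,r1:Mul1,r2:Add2,r3:240,r4:3
c16: - | r0:12,r1:Mul1,r2:Add2,r3:240,r4:3
c17: - | r0:12,r1:Mul1,r2:Add2,r3:240,r4:3
c18: - | r0:12,r1:Mul1,r2:Add2,r3:240,r4:3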